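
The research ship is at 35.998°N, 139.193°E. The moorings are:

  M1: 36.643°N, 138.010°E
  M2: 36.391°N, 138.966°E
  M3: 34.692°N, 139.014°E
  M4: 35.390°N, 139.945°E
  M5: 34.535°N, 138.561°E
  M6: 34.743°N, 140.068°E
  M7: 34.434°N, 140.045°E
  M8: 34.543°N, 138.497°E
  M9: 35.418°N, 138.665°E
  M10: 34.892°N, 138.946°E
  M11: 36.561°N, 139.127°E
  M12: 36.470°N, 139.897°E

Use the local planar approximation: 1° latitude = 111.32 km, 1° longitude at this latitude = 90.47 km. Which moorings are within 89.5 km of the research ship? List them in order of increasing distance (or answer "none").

M2, M11, M9, M12

Distances from 35.998°N, 139.193°E:
M1: √((0.645·111.32)² + (-1.183·90.47)²) = √(5155.44104 + 11454.56682) = 128.880 km
M2: √((0.393·111.32)² + (-0.227·90.47)²) = √(1913.95400 + 421.75564) = 48.329 km
M3: √((-1.306·111.32)² + (-0.179·90.47)²) = √(21136.48419 + 262.24985) = 146.283 km
M4: √((-0.608·111.32)² + (0.752·90.47)²) = √(4580.92893 + 4628.54896) = 95.966 km
M5: √((-1.463·111.32)² + (-0.632·90.47)²) = √(26523.75744 + 3269.21390) = 172.606 km
M6: √((-1.255·111.32)² + (0.875·90.47)²) = √(19517.93408 + 6266.50350) = 160.575 km
M7: √((-1.564·111.32)² + (0.852·90.47)²) = √(30312.36996 + 5941.39423) = 190.404 km
M8: √((-1.455·111.32)² + (-0.696·90.47)²) = √(26234.47526 + 3964.85820) = 173.780 km
M9: √((-0.580·111.32)² + (-0.528·90.47)²) = √(4168.71670 + 2281.79711) = 80.315 km
M10: √((-1.106·111.32)² + (-0.247·90.47)²) = √(15158.51470 + 499.34774) = 125.131 km
M11: √((0.563·111.32)² + (-0.066·90.47)²) = √(3927.92498 + 35.65308) = 62.957 km
M12: √((0.472·111.32)² + (0.704·90.47)²) = √(2760.77105 + 4056.52820) = 82.567 km
Threshold 89.5 km: M2 (48.329 km), M11 (62.957 km), M9 (80.315 km), M12 (82.567 km) are within range.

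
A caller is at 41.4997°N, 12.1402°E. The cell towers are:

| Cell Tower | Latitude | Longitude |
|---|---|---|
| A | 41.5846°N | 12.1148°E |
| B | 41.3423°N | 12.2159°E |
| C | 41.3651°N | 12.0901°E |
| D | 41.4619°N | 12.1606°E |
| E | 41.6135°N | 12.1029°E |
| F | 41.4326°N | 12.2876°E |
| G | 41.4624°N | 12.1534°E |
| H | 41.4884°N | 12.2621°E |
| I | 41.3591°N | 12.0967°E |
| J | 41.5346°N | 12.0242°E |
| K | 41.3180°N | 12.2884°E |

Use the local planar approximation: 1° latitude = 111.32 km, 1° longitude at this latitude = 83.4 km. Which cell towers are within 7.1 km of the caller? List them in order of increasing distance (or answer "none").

Distances from 41.4997°N, 12.1402°E:
A: √((0.0849·111.32)² + (-0.0254·83.4)²) = √(89.322686 + 4.487449) = 9.6856 km
B: √((-0.1574·111.32)² + (0.0757·83.4)²) = √(307.012354 + 39.858767) = 18.6245 km
C: √((-0.1346·111.32)² + (-0.0501·83.4)²) = √(224.510427 + 17.458525) = 15.5554 km
D: √((-0.0378·111.32)² + (0.0204·83.4)²) = √(17.706389 + 2.894626) = 4.5388 km
E: √((0.1138·111.32)² + (-0.0373·83.4)²) = √(160.483697 + 9.677201) = 13.0446 km
F: √((-0.0671·111.32)² + (0.1474·83.4)²) = √(55.794506 + 151.121783) = 14.3846 km
G: √((-0.0373·111.32)² + (0.0132·83.4)²) = √(17.241064 + 1.211937) = 4.2957 km
H: √((-0.0113·111.32)² + (0.1219·83.4)²) = √(1.582353 + 103.356909) = 10.2440 km
I: √((-0.1406·111.32)² + (-0.0435·83.4)²) = √(244.972332 + 13.161658) = 16.0665 km
J: √((0.0349·111.32)² + (-0.1160·83.4)²) = √(15.093753 + 93.594015) = 10.4253 km
K: √((-0.1817·111.32)² + (0.1482·83.4)²) = √(409.125218 + 152.766634) = 23.7043 km
Threshold 7.1 km: G (4.2957 km), D (4.5388 km) are within range.

G, D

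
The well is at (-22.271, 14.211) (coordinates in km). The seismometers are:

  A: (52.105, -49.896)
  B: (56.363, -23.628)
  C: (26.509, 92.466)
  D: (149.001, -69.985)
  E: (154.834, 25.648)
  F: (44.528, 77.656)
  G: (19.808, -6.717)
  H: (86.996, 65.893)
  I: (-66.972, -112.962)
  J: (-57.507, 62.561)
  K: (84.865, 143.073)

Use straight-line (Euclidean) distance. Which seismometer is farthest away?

Distances from (-22.271, 14.211):
A: √((74.376)² + (-64.107)²) = √(5531.78938 + 4109.70745) = 98.191 km
B: √((78.634)² + (-37.839)²) = √(6183.30596 + 1431.78992) = 87.265 km
C: √((48.780)² + (78.255)²) = √(2379.48840 + 6123.84502) = 92.214 km
D: √((171.272)² + (-84.196)²) = √(29334.09798 + 7088.96642) = 190.848 km
E: √((177.105)² + (11.437)²) = √(31366.18103 + 130.80497) = 177.474 km
F: √((66.799)² + (63.445)²) = √(4462.10640 + 4025.26803) = 92.127 km
G: √((42.079)² + (-20.928)²) = √(1770.64224 + 437.98118) = 46.996 km
H: √((109.267)² + (51.682)²) = √(11939.27729 + 2671.02912) = 120.873 km
I: √((-44.701)² + (-127.173)²) = √(1998.17940 + 16172.97193) = 134.800 km
J: √((-35.236)² + (48.350)²) = √(1241.57570 + 2337.72250) = 59.827 km
K: √((107.136)² + (128.862)²) = √(11478.12250 + 16605.41504) = 167.581 km
Maximum: D at 190.848 km.

D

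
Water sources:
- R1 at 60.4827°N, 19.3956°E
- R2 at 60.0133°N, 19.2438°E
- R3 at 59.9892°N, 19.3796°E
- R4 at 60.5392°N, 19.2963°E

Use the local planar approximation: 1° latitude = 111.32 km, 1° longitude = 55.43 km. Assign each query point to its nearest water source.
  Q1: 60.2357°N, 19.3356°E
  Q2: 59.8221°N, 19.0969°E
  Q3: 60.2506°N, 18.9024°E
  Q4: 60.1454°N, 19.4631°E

Q1→R2; Q2→R2; Q3→R2; Q4→R3

Q1 at 60.2357°N, 19.3356°E:
  R1: 27.6964 km
  R2: 25.2751 km
  R3: 27.5486 km
  R4: 33.8558 km
  → nearest: R2 (25.2751 km)
Q2 at 59.8221°N, 19.0969°E:
  R1: 75.3788 km
  R2: 22.7888 km
  R3: 24.3222 km
  R4: 80.5891 km
  → nearest: R2 (22.7888 km)
Q3 at 60.2506°N, 18.9024°E:
  R1: 37.6157 km
  R2: 32.4950 km
  R3: 39.3246 km
  R4: 38.8440 km
  → nearest: R2 (32.4950 km)
Q4 at 60.1454°N, 19.4631°E:
  R1: 37.7342 km
  R2: 19.0791 km
  R3: 17.9936 km
  R4: 44.8022 km
  → nearest: R3 (17.9936 km)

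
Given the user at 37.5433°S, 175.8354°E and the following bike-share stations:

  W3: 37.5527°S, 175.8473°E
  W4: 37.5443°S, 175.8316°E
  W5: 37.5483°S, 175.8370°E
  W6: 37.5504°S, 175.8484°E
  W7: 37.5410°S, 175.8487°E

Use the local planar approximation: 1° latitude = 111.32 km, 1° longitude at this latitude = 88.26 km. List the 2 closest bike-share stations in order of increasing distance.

W4, W5

Distances from 37.5433°S, 175.8354°E:
W3: 1.4826 km
W4: 0.3534 km
W5: 0.5742 km
W6: 1.3933 km
W7: 1.2015 km
Sorted: W4 (0.3534 km) < W5 (0.5742 km) < W7 (1.2015 km) < W6 (1.3933 km) < …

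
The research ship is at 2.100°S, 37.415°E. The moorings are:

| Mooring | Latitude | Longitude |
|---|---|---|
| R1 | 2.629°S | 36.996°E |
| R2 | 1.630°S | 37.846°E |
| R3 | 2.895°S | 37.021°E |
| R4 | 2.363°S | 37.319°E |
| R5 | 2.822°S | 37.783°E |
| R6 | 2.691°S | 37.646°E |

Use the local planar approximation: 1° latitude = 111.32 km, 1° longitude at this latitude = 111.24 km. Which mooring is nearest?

R4

Distances from 2.100°S, 37.415°E:
R1: √((-0.529·111.32)² + (-0.419·111.24)²) = √(3467.82952 + 2172.45108) = 75.102 km
R2: √((0.470·111.32)² + (0.431·111.24)²) = √(2737.42426 + 2298.66933) = 70.965 km
R3: √((-0.795·111.32)² + (-0.394·111.24)²) = √(7832.14380 + 1920.94267) = 98.758 km
R4: √((-0.263·111.32)² + (-0.096·111.24)²) = √(857.15210 + 114.04190) = 31.164 km
R5: √((-0.722·111.32)² + (0.368·111.24)²) = √(6459.82556 + 1675.78230) = 90.198 km
R6: √((-0.591·111.32)² + (0.231·111.24)²) = √(4328.33989 + 660.30703) = 70.630 km
Minimum: R4 at 31.164 km.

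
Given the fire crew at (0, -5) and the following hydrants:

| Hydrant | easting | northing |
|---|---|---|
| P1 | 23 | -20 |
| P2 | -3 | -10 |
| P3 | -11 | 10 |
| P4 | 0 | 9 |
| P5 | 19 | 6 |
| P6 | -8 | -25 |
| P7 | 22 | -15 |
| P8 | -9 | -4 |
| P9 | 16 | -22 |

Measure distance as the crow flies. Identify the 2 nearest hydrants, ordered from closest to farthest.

Distances from (0, -5):
P1: √((23)² + (-15)²) = √(529.000 + 225.000) = 27.5
P2: √((-3)² + (-5)²) = √(9.000 + 25.000) = 5.8
P3: √((-11)² + (15)²) = √(121.000 + 225.000) = 18.6
P4: √((0)² + (14)²) = √(0.000 + 196.000) = 14.0
P5: √((19)² + (11)²) = √(361.000 + 121.000) = 22.0
P6: √((-8)² + (-20)²) = √(64.000 + 400.000) = 21.5
P7: √((22)² + (-10)²) = √(484.000 + 100.000) = 24.2
P8: √((-9)² + (1)²) = √(81.000 + 1.000) = 9.1
P9: √((16)² + (-17)²) = √(256.000 + 289.000) = 23.3
Sorted: P2 (5.8) < P8 (9.1) < P4 (14.0) < P3 (18.6) < …

P2, P8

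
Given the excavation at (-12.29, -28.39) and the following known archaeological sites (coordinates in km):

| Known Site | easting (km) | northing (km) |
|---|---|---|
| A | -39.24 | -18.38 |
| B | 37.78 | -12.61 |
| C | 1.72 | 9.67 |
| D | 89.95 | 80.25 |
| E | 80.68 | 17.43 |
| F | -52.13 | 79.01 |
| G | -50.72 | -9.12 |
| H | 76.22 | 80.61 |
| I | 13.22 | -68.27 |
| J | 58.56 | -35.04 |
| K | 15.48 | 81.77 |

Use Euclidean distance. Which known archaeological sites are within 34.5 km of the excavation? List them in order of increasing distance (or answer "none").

Distances from (-12.29, -28.39):
A: √((-26.95)² + (10.01)²) = √(726.3025 + 100.2001) = 28.75 km
B: √((50.07)² + (15.78)²) = √(2507.0049 + 249.0084) = 52.50 km
C: √((14.01)² + (38.06)²) = √(196.2801 + 1448.5636) = 40.56 km
D: √((102.24)² + (108.64)²) = √(10453.0176 + 11802.6496) = 149.18 km
E: √((92.97)² + (45.82)²) = √(8643.4209 + 2099.4724) = 103.65 km
F: √((-39.84)² + (107.40)²) = √(1587.2256 + 11534.7600) = 114.55 km
G: √((-38.43)² + (19.27)²) = √(1476.8649 + 371.3329) = 42.99 km
H: √((88.51)² + (109.00)²) = √(7834.0201 + 11881.0000) = 140.41 km
I: √((25.51)² + (-39.88)²) = √(650.7601 + 1590.4144) = 47.34 km
J: √((70.85)² + (-6.65)²) = √(5019.7225 + 44.2225) = 71.16 km
K: √((27.77)² + (110.16)²) = √(771.1729 + 12135.2256) = 113.61 km
Threshold 34.5 km: A (28.75 km) is within range.

A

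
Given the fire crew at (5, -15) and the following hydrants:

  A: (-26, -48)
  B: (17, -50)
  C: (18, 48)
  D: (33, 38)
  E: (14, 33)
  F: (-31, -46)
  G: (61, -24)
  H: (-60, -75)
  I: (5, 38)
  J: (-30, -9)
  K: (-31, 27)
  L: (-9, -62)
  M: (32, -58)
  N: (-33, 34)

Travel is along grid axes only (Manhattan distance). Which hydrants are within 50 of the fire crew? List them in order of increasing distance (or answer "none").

J, B

Distances from (5, -15):
A: |-31| + |-33| = 31 + 33 = 64
B: |12| + |-35| = 12 + 35 = 47
C: |13| + |63| = 13 + 63 = 76
D: |28| + |53| = 28 + 53 = 81
E: |9| + |48| = 9 + 48 = 57
F: |-36| + |-31| = 36 + 31 = 67
G: |56| + |-9| = 56 + 9 = 65
H: |-65| + |-60| = 65 + 60 = 125
I: |0| + |53| = 0 + 53 = 53
J: |-35| + |6| = 35 + 6 = 41
K: |-36| + |42| = 36 + 42 = 78
L: |-14| + |-47| = 14 + 47 = 61
M: |27| + |-43| = 27 + 43 = 70
N: |-38| + |49| = 38 + 49 = 87
Threshold 50: J (41), B (47) are within range.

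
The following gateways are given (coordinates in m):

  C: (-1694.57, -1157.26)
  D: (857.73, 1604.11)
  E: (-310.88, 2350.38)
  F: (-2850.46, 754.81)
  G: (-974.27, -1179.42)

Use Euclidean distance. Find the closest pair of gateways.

Pairwise distances:
C–D: √((2552.30)² + (2761.37)²) = √(6514235.2900 + 7625164.2769) = 3760.24 m
C–E: √((1383.69)² + (3507.64)²) = √(1914598.0161 + 12303538.3696) = 3770.69 m
C–F: √((-1155.89)² + (1912.07)²) = √(1336081.6921 + 3656011.6849) = 2234.30 m
C–G: √((720.30)² + (-22.16)²) = √(518832.0900 + 491.0656) = 720.64 m
D–E: √((-1168.61)² + (746.27)²) = √(1365649.3321 + 556918.9129) = 1386.57 m
D–F: √((-3708.19)² + (-849.30)²) = √(13750673.0761 + 721310.4900) = 3804.21 m
D–G: √((-1832.00)² + (-2783.53)²) = √(3356224.0000 + 7748039.2609) = 3332.31 m
E–F: √((-2539.58)² + (-1595.57)²) = √(6449466.5764 + 2545843.6249) = 2999.22 m
E–G: √((-663.39)² + (-3529.80)²) = √(440086.2921 + 12459488.0400) = 3591.60 m
F–G: √((1876.19)² + (-1934.23)²) = √(3520088.9161 + 3741245.6929) = 2694.69 m
Closest pair: C–G at 720.64 m.

C and G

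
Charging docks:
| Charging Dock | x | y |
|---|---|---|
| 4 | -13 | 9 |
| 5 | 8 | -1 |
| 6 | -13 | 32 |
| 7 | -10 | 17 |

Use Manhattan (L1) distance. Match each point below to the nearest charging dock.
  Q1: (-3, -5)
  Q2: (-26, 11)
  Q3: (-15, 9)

Q1 at (-3, -5):
  4: 24
  5: 15
  6: 47
  7: 29
  → nearest: 5 (15)
Q2 at (-26, 11):
  4: 15
  5: 46
  6: 34
  7: 22
  → nearest: 4 (15)
Q3 at (-15, 9):
  4: 2
  5: 33
  6: 25
  7: 13
  → nearest: 4 (2)

Q1→5; Q2→4; Q3→4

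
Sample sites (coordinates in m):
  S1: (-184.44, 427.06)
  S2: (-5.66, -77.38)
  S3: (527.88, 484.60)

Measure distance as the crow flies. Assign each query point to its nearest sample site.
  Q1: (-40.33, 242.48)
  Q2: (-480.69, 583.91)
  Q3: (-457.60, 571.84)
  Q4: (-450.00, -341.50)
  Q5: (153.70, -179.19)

Q1 at (-40.33, 242.48):
  S1: √((-144.11)² + (184.58)²) = √(20767.6921 + 34069.7764) = 234.17 m
  S2: √((34.67)² + (-319.86)²) = √(1202.0089 + 102310.4196) = 321.73 m
  S3: √((568.21)² + (242.12)²) = √(322862.6041 + 58622.0944) = 617.64 m
  → nearest: S1 (234.17 m)
Q2 at (-480.69, 583.91):
  S1: √((296.25)² + (-156.85)²) = √(87764.0625 + 24601.9225) = 335.21 m
  S2: √((475.03)² + (-661.29)²) = √(225653.5009 + 437304.4641) = 814.22 m
  S3: √((1008.57)² + (-99.31)²) = √(1017213.4449 + 9862.4761) = 1013.45 m
  → nearest: S1 (335.21 m)
Q3 at (-457.60, 571.84):
  S1: √((273.16)² + (-144.78)²) = √(74616.3856 + 20961.2484) = 309.16 m
  S2: √((451.94)² + (-649.22)²) = √(204249.7636 + 421486.6084) = 791.04 m
  S3: √((985.48)² + (-87.24)²) = √(971170.8304 + 7610.8176) = 989.33 m
  → nearest: S1 (309.16 m)
Q4 at (-450.00, -341.50):
  S1: √((265.56)² + (768.56)²) = √(70522.1136 + 590684.4736) = 813.15 m
  S2: √((444.34)² + (264.12)²) = √(197438.0356 + 69759.3744) = 516.91 m
  S3: √((977.88)² + (826.10)²) = √(956249.2944 + 682441.2100) = 1280.11 m
  → nearest: S2 (516.91 m)
Q5 at (153.70, -179.19):
  S1: √((-338.14)² + (606.25)²) = √(114338.6596 + 367539.0625) = 694.17 m
  S2: √((-159.36)² + (101.81)²) = √(25395.6096 + 10365.2761) = 189.11 m
  S3: √((374.18)² + (663.79)²) = √(140010.6724 + 440617.1641) = 761.99 m
  → nearest: S2 (189.11 m)

Q1→S1; Q2→S1; Q3→S1; Q4→S2; Q5→S2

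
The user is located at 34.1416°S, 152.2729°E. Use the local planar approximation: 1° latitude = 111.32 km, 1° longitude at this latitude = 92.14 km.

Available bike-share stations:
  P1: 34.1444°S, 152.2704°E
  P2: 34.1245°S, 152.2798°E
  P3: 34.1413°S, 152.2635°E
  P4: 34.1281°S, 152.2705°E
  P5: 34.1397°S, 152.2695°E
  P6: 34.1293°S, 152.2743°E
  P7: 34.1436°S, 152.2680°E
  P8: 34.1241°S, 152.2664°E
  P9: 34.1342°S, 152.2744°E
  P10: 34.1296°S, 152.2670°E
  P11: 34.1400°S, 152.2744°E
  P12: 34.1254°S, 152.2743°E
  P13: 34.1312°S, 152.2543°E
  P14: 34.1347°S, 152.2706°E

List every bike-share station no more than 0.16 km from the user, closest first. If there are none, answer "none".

none

Distances from 34.1416°S, 152.2729°E:
P1: √((-0.0028·111.32)² + (-0.0025·92.14)²) = √(0.097154 + 0.053061) = 0.3876 km
P2: √((0.0171·111.32)² + (0.0069·92.14)²) = √(3.623586 + 0.404198) = 2.0069 km
P3: √((0.0003·111.32)² + (-0.0094·92.14)²) = √(0.001115 + 0.750157) = 0.8668 km
P4: √((0.0135·111.32)² + (-0.0024·92.14)²) = √(2.258468 + 0.048901) = 1.5190 km
P5: √((0.0019·111.32)² + (-0.0034·92.14)²) = √(0.044736 + 0.098142) = 0.3780 km
P6: √((0.0123·111.32)² + (0.0014·92.14)²) = √(1.874807 + 0.016640) = 1.3753 km
P7: √((-0.0020·111.32)² + (-0.0049·92.14)²) = √(0.049569 + 0.203840) = 0.5034 km
P8: √((0.0175·111.32)² + (-0.0065·92.14)²) = √(3.795094 + 0.358693) = 2.0381 km
P9: √((0.0074·111.32)² + (0.0015·92.14)²) = √(0.678594 + 0.019102) = 0.8353 km
P10: √((0.0120·111.32)² + (-0.0059·92.14)²) = √(1.784469 + 0.295529) = 1.4422 km
P11: √((0.0016·111.32)² + (0.0015·92.14)²) = √(0.031724 + 0.019102) = 0.2254 km
P12: √((0.0162·111.32)² + (0.0014·92.14)²) = √(3.252194 + 0.016640) = 1.8080 km
P13: √((0.0104·111.32)² + (-0.0186·92.14)²) = √(1.340334 + 2.937124) = 2.0682 km
P14: √((0.0069·111.32)² + (-0.0023·92.14)²) = √(0.589990 + 0.044911) = 0.7968 km
Threshold 0.16 km: none within range.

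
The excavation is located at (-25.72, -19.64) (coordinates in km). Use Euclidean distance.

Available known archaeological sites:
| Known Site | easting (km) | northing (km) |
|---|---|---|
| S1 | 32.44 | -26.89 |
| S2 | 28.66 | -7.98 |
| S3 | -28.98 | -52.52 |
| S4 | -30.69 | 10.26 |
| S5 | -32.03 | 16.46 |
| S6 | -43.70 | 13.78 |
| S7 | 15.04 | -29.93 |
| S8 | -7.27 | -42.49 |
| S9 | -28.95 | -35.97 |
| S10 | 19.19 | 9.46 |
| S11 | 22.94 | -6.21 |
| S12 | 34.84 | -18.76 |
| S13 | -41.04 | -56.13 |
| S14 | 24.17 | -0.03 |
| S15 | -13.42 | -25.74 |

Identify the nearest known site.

Distances from (-25.72, -19.64):
S1: √((58.16)² + (-7.25)²) = √(3382.5856 + 52.5625) = 58.61 km
S2: √((54.38)² + (11.66)²) = √(2957.1844 + 135.9556) = 55.62 km
S3: √((-3.26)² + (-32.88)²) = √(10.6276 + 1081.0944) = 33.04 km
S4: √((-4.97)² + (29.90)²) = √(24.7009 + 894.0100) = 30.31 km
S5: √((-6.31)² + (36.10)²) = √(39.8161 + 1303.2100) = 36.65 km
S6: √((-17.98)² + (33.42)²) = √(323.2804 + 1116.8964) = 37.95 km
S7: √((40.76)² + (-10.29)²) = √(1661.3776 + 105.8841) = 42.04 km
S8: √((18.45)² + (-22.85)²) = √(340.4025 + 522.1225) = 29.37 km
S9: √((-3.23)² + (-16.33)²) = √(10.4329 + 266.6689) = 16.65 km
S10: √((44.91)² + (29.10)²) = √(2016.9081 + 846.8100) = 53.51 km
S11: √((48.66)² + (13.43)²) = √(2367.7956 + 180.3649) = 50.48 km
S12: √((60.56)² + (0.88)²) = √(3667.5136 + 0.7744) = 60.57 km
S13: √((-15.32)² + (-36.49)²) = √(234.7024 + 1331.5201) = 39.58 km
S14: √((49.89)² + (19.61)²) = √(2489.0121 + 384.5521) = 53.61 km
S15: √((12.30)² + (-6.10)²) = √(151.2900 + 37.2100) = 13.73 km
Minimum: S15 at 13.73 km.

S15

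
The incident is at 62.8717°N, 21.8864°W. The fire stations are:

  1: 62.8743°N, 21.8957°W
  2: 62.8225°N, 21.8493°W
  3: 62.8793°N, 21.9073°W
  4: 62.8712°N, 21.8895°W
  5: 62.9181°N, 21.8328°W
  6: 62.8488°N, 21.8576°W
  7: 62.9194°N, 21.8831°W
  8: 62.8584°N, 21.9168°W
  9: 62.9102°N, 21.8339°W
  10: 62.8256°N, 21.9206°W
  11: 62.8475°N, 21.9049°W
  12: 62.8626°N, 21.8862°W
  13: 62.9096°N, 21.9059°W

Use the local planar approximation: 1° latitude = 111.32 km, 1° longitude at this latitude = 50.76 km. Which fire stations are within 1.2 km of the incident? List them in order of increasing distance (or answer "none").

Distances from 62.8717°N, 21.8864°W:
1: √((0.0026·111.32)² + (-0.0093·50.76)²) = √(0.083771 + 0.222848) = 0.5537 km
2: √((-0.0492·111.32)² + (0.0371·50.76)²) = √(29.996916 + 3.546427) = 5.7917 km
3: √((0.0076·111.32)² + (-0.0209·50.76)²) = √(0.715770 + 1.125475) = 1.3569 km
4: √((-0.0005·111.32)² + (-0.0031·50.76)²) = √(0.003098 + 0.024761) = 0.1669 km
5: √((0.0464·111.32)² + (0.0536·50.76)²) = √(26.679787 + 7.402404) = 5.8380 km
6: √((-0.0229·111.32)² + (0.0288·50.76)²) = √(6.498563 + 2.137117) = 2.9387 km
7: √((0.0477·111.32)² + (0.0033·50.76)²) = √(28.195718 + 0.028059) = 5.3126 km
8: √((-0.0133·111.32)² + (-0.0304·50.76)²) = √(2.192046 + 2.381170) = 2.1385 km
9: √((0.0385·111.32)² + (0.0525·50.76)²) = √(18.368253 + 7.101692) = 5.0468 km
10: √((-0.0461·111.32)² + (-0.0342·50.76)²) = √(26.335905 + 3.013668) = 5.4175 km
11: √((-0.0242·111.32)² + (-0.0185·50.76)²) = √(7.257334 + 0.881834) = 2.8529 km
12: √((-0.0091·111.32)² + (0.0002·50.76)²) = √(1.026193 + 0.000103) = 1.0131 km
13: √((0.0379·111.32)² + (-0.0195·50.76)²) = √(17.800197 + 0.979744) = 4.3336 km
Threshold 1.2 km: 4 (0.1669 km), 1 (0.5537 km), 12 (1.0131 km) are within range.

4, 1, 12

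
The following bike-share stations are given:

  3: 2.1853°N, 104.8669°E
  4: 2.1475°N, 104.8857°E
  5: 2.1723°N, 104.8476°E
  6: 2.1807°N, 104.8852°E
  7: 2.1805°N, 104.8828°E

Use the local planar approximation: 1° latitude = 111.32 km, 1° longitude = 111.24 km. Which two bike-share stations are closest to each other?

6 and 7

Pairwise distances:
3–4: 4.6989 km
3–5: 2.5891 km
3–6: 2.0991 km
3–7: 1.8477 km
4–5: 5.0581 km
4–6: 3.6962 km
4–7: 3.6877 km
5–6: 4.2859 km
5–7: 4.0206 km
6–7: 0.2679 km
Closest pair: 6–7 at 0.2679 km.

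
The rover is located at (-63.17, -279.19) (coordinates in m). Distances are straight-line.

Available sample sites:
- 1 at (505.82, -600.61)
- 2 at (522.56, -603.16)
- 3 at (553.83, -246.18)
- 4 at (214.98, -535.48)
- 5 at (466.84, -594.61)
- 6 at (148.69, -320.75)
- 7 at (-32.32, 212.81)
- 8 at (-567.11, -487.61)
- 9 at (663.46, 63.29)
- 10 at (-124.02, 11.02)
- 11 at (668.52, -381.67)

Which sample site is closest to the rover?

6

Distances from (-63.17, -279.19):
1: 653.50 m
2: 669.36 m
3: 617.88 m
4: 378.22 m
5: 616.77 m
6: 215.90 m
7: 492.97 m
8: 545.34 m
9: 803.30 m
10: 296.52 m
11: 738.83 m
Minimum: 6 at 215.90 m.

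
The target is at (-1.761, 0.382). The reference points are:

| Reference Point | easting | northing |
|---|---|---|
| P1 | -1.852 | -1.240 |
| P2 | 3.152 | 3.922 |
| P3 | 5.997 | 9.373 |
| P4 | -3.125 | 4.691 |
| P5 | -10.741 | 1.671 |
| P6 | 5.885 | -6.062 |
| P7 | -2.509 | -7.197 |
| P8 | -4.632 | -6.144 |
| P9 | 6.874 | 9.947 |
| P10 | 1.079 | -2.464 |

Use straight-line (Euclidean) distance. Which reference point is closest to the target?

P1

Distances from (-1.761, 0.382):
P1: 1.625
P2: 6.056
P3: 11.875
P4: 4.520
P5: 9.072
P6: 9.999
P7: 7.616
P8: 7.130
P9: 12.886
P10: 4.021
Minimum: P1 at 1.625.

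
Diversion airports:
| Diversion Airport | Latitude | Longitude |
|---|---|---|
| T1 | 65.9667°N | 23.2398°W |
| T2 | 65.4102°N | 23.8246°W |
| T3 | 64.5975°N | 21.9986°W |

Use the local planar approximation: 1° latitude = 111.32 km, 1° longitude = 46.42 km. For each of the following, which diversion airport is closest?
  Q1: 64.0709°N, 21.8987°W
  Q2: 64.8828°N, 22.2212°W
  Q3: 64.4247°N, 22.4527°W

Q1→T3; Q2→T3; Q3→T3

Q1 at 64.0709°N, 21.8987°W:
  T1: 220.0309 km
  T2: 173.8404 km
  T3: 58.8043 km
  → nearest: T3 (58.8043 km)
Q2 at 64.8828°N, 22.2212°W:
  T1: 129.5936 km
  T2: 94.7981 km
  T3: 33.3983 km
  → nearest: T3 (33.3983 km)
Q3 at 64.4247°N, 22.4527°W:
  T1: 175.5009 km
  T2: 126.8502 km
  T3: 28.5371 km
  → nearest: T3 (28.5371 km)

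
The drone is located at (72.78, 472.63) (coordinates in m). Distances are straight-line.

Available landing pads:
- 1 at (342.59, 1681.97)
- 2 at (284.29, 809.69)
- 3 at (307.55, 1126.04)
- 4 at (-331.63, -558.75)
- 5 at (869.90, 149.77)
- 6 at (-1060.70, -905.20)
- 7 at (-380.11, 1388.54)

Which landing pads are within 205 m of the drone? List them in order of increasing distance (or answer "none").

none

Distances from (72.78, 472.63):
1: √((269.81)² + (1209.34)²) = √(72797.4361 + 1462503.2356) = 1239.07 m
2: √((211.51)² + (337.06)²) = √(44736.4801 + 113609.4436) = 397.93 m
3: √((234.77)² + (653.41)²) = √(55116.9529 + 426944.6281) = 694.31 m
4: √((-404.41)² + (-1031.38)²) = √(163547.4481 + 1063744.7044) = 1107.83 m
5: √((797.12)² + (-322.86)²) = √(635400.2944 + 104238.5796) = 860.02 m
6: √((-1133.48)² + (-1377.83)²) = √(1284776.9104 + 1898415.5089) = 1784.15 m
7: √((-452.89)² + (915.91)²) = √(205109.3521 + 838891.1281) = 1021.76 m
Threshold 205 m: none within range.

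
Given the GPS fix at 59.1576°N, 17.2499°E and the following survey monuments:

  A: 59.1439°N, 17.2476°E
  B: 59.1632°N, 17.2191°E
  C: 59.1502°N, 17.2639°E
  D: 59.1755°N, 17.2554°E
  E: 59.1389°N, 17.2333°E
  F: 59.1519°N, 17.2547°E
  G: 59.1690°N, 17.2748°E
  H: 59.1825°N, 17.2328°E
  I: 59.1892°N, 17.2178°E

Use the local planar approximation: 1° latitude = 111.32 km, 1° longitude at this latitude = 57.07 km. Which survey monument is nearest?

F

Distances from 59.1576°N, 17.2499°E:
A: √((-0.0137·111.32)² + (-0.0023·57.07)²) = √(2.325881 + 0.017229) = 1.5307 km
B: √((0.0056·111.32)² + (-0.0308·57.07)²) = √(0.388618 + 3.089706) = 1.8650 km
C: √((-0.0074·111.32)² + (0.0140·57.07)²) = √(0.678594 + 0.638369) = 1.1476 km
D: √((0.0179·111.32)² + (0.0055·57.07)²) = √(3.970566 + 0.098524) = 2.0172 km
E: √((-0.0187·111.32)² + (-0.0166·57.07)²) = √(4.333408 + 0.897495) = 2.2871 km
F: √((-0.0057·111.32)² + (0.0048·57.07)²) = √(0.402621 + 0.075041) = 0.6911 km
G: √((0.0114·111.32)² + (0.0249·57.07)²) = √(1.610483 + 2.019363) = 1.9052 km
H: √((0.0249·111.32)² + (-0.0171·57.07)²) = √(7.683252 + 0.952375) = 2.9386 km
I: √((0.0316·111.32)² + (-0.0321·57.07)²) = √(12.374298 + 3.356030) = 3.9661 km
Minimum: F at 0.6911 km.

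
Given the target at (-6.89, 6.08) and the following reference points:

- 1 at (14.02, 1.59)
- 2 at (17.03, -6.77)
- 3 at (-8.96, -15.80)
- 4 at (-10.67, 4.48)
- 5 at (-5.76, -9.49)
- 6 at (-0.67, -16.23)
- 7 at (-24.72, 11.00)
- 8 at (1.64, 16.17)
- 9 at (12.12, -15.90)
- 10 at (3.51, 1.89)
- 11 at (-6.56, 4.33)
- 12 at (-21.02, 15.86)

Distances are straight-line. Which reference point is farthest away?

9

Distances from (-6.89, 6.08):
1: √((20.91)² + (-4.49)²) = √(437.2281 + 20.1601) = 21.39
2: √((23.92)² + (-12.85)²) = √(572.1664 + 165.1225) = 27.15
3: √((-2.07)² + (-21.88)²) = √(4.2849 + 478.7344) = 21.98
4: √((-3.78)² + (-1.60)²) = √(14.2884 + 2.5600) = 4.10
5: √((1.13)² + (-15.57)²) = √(1.2769 + 242.4249) = 15.61
6: √((6.22)² + (-22.31)²) = √(38.6884 + 497.7361) = 23.16
7: √((-17.83)² + (4.92)²) = √(317.9089 + 24.2064) = 18.50
8: √((8.53)² + (10.09)²) = √(72.7609 + 101.8081) = 13.21
9: √((19.01)² + (-21.98)²) = √(361.3801 + 483.1204) = 29.06
10: √((10.40)² + (-4.19)²) = √(108.1600 + 17.5561) = 11.21
11: √((0.33)² + (-1.75)²) = √(0.1089 + 3.0625) = 1.78
12: √((-14.13)² + (9.78)²) = √(199.6569 + 95.6484) = 17.18
Maximum: 9 at 29.06.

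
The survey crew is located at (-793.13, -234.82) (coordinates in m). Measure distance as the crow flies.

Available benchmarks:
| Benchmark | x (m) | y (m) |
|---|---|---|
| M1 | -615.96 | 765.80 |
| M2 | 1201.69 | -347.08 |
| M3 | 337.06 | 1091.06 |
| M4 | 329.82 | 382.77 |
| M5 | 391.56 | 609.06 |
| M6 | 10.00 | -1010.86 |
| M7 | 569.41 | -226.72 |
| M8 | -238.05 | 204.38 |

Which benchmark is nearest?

M8

Distances from (-793.13, -234.82):
M1: 1016.18 m
M2: 1997.98 m
M3: 1742.21 m
M4: 1281.57 m
M5: 1454.52 m
M6: 1116.81 m
M7: 1362.56 m
M8: 707.82 m
Minimum: M8 at 707.82 m.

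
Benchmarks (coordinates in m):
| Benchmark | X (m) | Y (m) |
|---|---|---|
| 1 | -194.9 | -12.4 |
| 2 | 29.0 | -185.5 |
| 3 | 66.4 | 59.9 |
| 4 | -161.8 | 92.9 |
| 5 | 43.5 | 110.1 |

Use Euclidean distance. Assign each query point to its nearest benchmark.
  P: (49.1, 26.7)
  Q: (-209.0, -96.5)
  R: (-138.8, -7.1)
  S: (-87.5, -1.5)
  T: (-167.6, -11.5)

P→3; Q→1; R→1; S→1; T→1

P at (49.1, 26.7):
  1: 247.1 m
  2: 213.1 m
  3: 37.4 m
  4: 221.0 m
  5: 83.6 m
  → nearest: 3 (37.4 m)
Q at (-209.0, -96.5):
  1: 85.3 m
  2: 254.1 m
  3: 316.7 m
  4: 195.2 m
  5: 326.3 m
  → nearest: 1 (85.3 m)
R at (-138.8, -7.1):
  1: 56.3 m
  2: 244.9 m
  3: 215.9 m
  4: 102.6 m
  5: 216.7 m
  → nearest: 1 (56.3 m)
S at (-87.5, -1.5):
  1: 108.0 m
  2: 217.8 m
  3: 165.7 m
  4: 120.1 m
  5: 172.1 m
  → nearest: 1 (108.0 m)
T at (-167.6, -11.5):
  1: 27.3 m
  2: 262.5 m
  3: 244.7 m
  4: 104.6 m
  5: 243.6 m
  → nearest: 1 (27.3 m)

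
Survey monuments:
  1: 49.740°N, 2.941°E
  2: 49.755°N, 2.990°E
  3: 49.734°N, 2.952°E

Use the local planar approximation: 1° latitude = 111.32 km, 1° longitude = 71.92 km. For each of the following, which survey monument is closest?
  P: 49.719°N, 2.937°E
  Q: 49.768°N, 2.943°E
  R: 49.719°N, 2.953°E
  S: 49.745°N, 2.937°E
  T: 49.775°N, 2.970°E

P→3; Q→1; R→3; S→1; T→2

P at 49.719°N, 2.937°E:
  1: √((0.021·111.32)² + (0.004·71.92)²) = √(5.46493 + 0.08276) = 2.355 km
  2: √((0.036·111.32)² + (0.053·71.92)²) = √(16.06022 + 14.52951) = 5.531 km
  3: √((0.015·111.32)² + (0.015·71.92)²) = √(2.78823 + 1.16381) = 1.988 km
  → nearest: 3 (1.988 km)
Q at 49.768°N, 2.943°E:
  1: √((-0.028·111.32)² + (-0.002·71.92)²) = √(9.71544 + 0.02069) = 3.120 km
  2: √((-0.013·111.32)² + (0.047·71.92)²) = √(2.09427 + 11.42602) = 3.677 km
  3: √((-0.034·111.32)² + (0.009·71.92)²) = √(14.32532 + 0.41897) = 3.840 km
  → nearest: 1 (3.120 km)
R at 49.719°N, 2.953°E:
  1: √((0.021·111.32)² + (-0.012·71.92)²) = √(5.46493 + 0.74484) = 2.492 km
  2: √((0.036·111.32)² + (0.037·71.92)²) = √(16.06022 + 7.08113) = 4.811 km
  3: √((0.015·111.32)² + (-0.001·71.92)²) = √(2.78823 + 0.00517) = 1.671 km
  → nearest: 3 (1.671 km)
S at 49.745°N, 2.937°E:
  1: √((-0.005·111.32)² + (0.004·71.92)²) = √(0.30980 + 0.08276) = 0.627 km
  2: √((0.010·111.32)² + (0.053·71.92)²) = √(1.23921 + 14.52951) = 3.971 km
  3: √((-0.011·111.32)² + (0.015·71.92)²) = √(1.49945 + 1.16381) = 1.632 km
  → nearest: 1 (0.627 km)
T at 49.775°N, 2.970°E:
  1: √((-0.035·111.32)² + (-0.029·71.92)²) = √(15.18037 + 4.35006) = 4.419 km
  2: √((-0.020·111.32)² + (0.020·71.92)²) = √(4.95686 + 2.06899) = 2.651 km
  3: √((-0.041·111.32)² + (-0.018·71.92)²) = √(20.83119 + 1.67589) = 4.744 km
  → nearest: 2 (2.651 km)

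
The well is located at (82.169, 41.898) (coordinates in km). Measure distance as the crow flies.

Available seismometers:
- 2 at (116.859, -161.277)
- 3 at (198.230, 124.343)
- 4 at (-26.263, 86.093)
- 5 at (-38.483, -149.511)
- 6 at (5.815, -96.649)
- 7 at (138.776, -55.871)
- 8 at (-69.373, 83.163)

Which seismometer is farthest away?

5

Distances from (82.169, 41.898):
2: √((34.690)² + (-203.175)²) = √(1203.39610 + 41280.08062) = 206.115 km
3: √((116.061)² + (82.445)²) = √(13470.15572 + 6797.17802) = 142.363 km
4: √((-108.432)² + (44.195)²) = √(11757.49862 + 1953.19802) = 117.093 km
5: √((-120.652)² + (-191.409)²) = √(14556.90510 + 36637.40528) = 226.262 km
6: √((-76.354)² + (-138.547)²) = √(5829.93332 + 19195.27121) = 158.194 km
7: √((56.607)² + (-97.769)²) = √(3204.35245 + 9558.77736) = 112.974 km
8: √((-151.542)² + (41.265)²) = √(22964.97776 + 1702.80022) = 157.060 km
Maximum: 5 at 226.262 km.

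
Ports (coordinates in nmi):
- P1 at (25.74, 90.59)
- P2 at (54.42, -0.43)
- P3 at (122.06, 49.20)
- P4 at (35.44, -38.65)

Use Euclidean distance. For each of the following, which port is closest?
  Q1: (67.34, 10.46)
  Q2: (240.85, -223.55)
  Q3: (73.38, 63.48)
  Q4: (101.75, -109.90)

Q1 at (67.34, 10.46):
  P1: 90.28 nmi
  P2: 16.90 nmi
  P3: 67.05 nmi
  P4: 58.56 nmi
  → nearest: P2 (16.90 nmi)
Q2 at (240.85, -223.55):
  P1: 380.73 nmi
  P2: 290.76 nmi
  P3: 297.50 nmi
  P4: 276.37 nmi
  → nearest: P4 (276.37 nmi)
Q3 at (73.38, 63.48):
  P1: 54.81 nmi
  P2: 66.66 nmi
  P3: 50.73 nmi
  P4: 108.95 nmi
  → nearest: P3 (50.73 nmi)
Q4 at (101.75, -109.90):
  P1: 214.41 nmi
  P2: 119.26 nmi
  P3: 160.39 nmi
  P4: 97.33 nmi
  → nearest: P4 (97.33 nmi)

Q1→P2; Q2→P4; Q3→P3; Q4→P4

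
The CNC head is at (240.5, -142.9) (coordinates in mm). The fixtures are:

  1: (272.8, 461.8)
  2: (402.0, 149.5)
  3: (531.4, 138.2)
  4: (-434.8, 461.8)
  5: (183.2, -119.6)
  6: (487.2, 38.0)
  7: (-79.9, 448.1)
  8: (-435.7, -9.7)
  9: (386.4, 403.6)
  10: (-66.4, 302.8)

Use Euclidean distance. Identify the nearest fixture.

Distances from (240.5, -142.9):
1: 605.6 mm
2: 334.0 mm
3: 404.5 mm
4: 906.5 mm
5: 61.9 mm
6: 305.9 mm
7: 672.3 mm
8: 689.2 mm
9: 565.6 mm
10: 541.1 mm
Minimum: 5 at 61.9 mm.

5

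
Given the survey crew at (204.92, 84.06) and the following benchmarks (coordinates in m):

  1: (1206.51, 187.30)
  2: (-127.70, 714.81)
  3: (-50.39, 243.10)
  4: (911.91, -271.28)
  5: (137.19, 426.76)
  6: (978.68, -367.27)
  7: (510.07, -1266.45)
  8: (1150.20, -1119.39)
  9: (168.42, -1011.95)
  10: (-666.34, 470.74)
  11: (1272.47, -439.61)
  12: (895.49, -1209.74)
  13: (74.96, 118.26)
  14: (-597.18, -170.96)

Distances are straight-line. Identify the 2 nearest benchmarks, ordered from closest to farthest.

Distances from (204.92, 84.06):
1: 1006.90 m
2: 713.08 m
3: 300.79 m
4: 791.27 m
5: 349.33 m
6: 895.77 m
7: 1384.56 m
8: 1530.31 m
9: 1096.62 m
10: 953.21 m
11: 1189.07 m
12: 1466.56 m
13: 134.38 m
14: 841.66 m
Sorted: 13 (134.38 m) < 3 (300.79 m) < 5 (349.33 m) < 2 (713.08 m) < …

13, 3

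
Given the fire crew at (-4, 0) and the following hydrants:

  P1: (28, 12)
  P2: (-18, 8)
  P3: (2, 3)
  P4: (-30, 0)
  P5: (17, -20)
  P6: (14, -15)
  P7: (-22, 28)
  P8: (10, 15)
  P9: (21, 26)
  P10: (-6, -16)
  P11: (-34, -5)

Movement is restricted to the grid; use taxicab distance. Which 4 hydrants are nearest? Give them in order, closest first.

P3, P10, P2, P4

Distances from (-4, 0):
P1: |32| + |12| = 32 + 12 = 44
P2: |-14| + |8| = 14 + 8 = 22
P3: |6| + |3| = 6 + 3 = 9
P4: |-26| + |0| = 26 + 0 = 26
P5: |21| + |-20| = 21 + 20 = 41
P6: |18| + |-15| = 18 + 15 = 33
P7: |-18| + |28| = 18 + 28 = 46
P8: |14| + |15| = 14 + 15 = 29
P9: |25| + |26| = 25 + 26 = 51
P10: |-2| + |-16| = 2 + 16 = 18
P11: |-30| + |-5| = 30 + 5 = 35
Sorted: P3 (9) < P10 (18) < P2 (22) < P4 (26) < P8 (29) < P6 (33) < …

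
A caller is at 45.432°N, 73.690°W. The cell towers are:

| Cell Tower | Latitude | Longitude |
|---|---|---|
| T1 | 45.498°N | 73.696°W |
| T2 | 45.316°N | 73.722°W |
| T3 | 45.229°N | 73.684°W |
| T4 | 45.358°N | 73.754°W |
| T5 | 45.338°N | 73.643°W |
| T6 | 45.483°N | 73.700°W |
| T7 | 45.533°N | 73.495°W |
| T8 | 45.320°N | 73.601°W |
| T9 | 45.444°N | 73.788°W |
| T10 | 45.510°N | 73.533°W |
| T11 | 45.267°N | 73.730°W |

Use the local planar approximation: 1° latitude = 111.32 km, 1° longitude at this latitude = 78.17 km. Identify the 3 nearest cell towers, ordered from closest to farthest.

T6, T1, T9

Distances from 45.432°N, 73.690°W:
T1: √((0.066·111.32)² + (-0.006·78.17)²) = √(53.98017 + 0.21998) = 7.362 km
T2: √((-0.116·111.32)² + (-0.032·78.17)²) = √(166.74867 + 6.25720) = 13.153 km
T3: √((-0.203·111.32)² + (0.006·78.17)²) = √(510.66780 + 0.21998) = 22.603 km
T4: √((-0.074·111.32)² + (-0.064·78.17)²) = √(67.85937 + 25.02881) = 9.638 km
T5: √((-0.094·111.32)² + (0.047·78.17)²) = √(109.49697 + 13.49820) = 11.090 km
T6: √((0.051·111.32)² + (-0.010·78.17)²) = √(32.23196 + 0.61105) = 5.731 km
T7: √((0.101·111.32)² + (0.195·78.17)²) = √(126.41224 + 232.35362) = 18.941 km
T8: √((-0.112·111.32)² + (0.089·78.17)²) = √(155.44703 + 48.40166) = 14.278 km
T9: √((0.012·111.32)² + (-0.098·78.17)²) = √(1.78447 + 58.68571) = 7.776 km
T10: √((0.078·111.32)² + (0.157·78.17)²) = √(75.39379 + 150.61892) = 15.034 km
T11: √((-0.165·111.32)² + (-0.040·78.17)²) = √(337.37608 + 9.77688) = 18.632 km
Sorted: T6 (5.731 km) < T1 (7.362 km) < T9 (7.776 km) < T4 (9.638 km) < T5 (11.090 km) < …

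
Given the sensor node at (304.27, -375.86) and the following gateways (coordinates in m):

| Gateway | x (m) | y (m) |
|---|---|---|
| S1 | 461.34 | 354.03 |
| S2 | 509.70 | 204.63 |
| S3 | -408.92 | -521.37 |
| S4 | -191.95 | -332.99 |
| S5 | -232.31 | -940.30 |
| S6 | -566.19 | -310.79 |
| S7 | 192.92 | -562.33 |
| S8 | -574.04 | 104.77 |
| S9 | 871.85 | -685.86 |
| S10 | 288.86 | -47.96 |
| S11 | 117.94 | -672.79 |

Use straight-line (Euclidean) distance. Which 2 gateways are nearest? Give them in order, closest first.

S7, S10

Distances from (304.27, -375.86):
S1: 746.60 m
S2: 615.77 m
S3: 727.88 m
S4: 498.07 m
S5: 778.79 m
S6: 872.89 m
S7: 217.19 m
S8: 1001.22 m
S9: 646.72 m
S10: 328.26 m
S11: 350.55 m
Sorted: S7 (217.19 m) < S10 (328.26 m) < S11 (350.55 m) < S4 (498.07 m) < …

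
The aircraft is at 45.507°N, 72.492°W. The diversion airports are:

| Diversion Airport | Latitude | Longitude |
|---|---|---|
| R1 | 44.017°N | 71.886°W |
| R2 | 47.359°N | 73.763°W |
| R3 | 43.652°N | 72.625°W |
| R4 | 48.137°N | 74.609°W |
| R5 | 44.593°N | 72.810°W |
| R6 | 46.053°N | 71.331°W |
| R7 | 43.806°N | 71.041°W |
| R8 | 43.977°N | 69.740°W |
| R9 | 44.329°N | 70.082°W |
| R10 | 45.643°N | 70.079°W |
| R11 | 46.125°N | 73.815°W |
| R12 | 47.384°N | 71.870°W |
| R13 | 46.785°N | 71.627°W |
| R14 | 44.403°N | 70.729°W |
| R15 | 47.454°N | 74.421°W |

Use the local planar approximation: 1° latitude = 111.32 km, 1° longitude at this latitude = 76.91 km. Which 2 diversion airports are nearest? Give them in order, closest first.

Distances from 45.507°N, 72.492°W:
R1: √((-1.490·111.32)² + (0.606·76.91)²) = √(27511.79534 + 2172.25533) = 172.291 km
R2: √((1.852·111.32)² + (-1.271·76.91)²) = √(42503.85879 + 9555.57276) = 228.165 km
R3: √((-1.855·111.32)² + (-0.133·76.91)²) = √(42641.67180 + 104.63305) = 206.752 km
R4: √((2.630·111.32)² + (-2.117·76.91)²) = √(85715.20977 + 26509.85417) = 335.000 km
R5: √((-0.914·111.32)² + (-0.318·76.91)²) = √(10352.34619 + 598.16344) = 104.645 km
R6: √((0.546·111.32)² + (1.161·76.91)²) = √(3694.29592 + 7973.15234) = 108.016 km
R7: √((-1.701·111.32)² + (1.451·76.91)²) = √(35855.43721 + 12453.75872) = 219.794 km
R8: √((-1.530·111.32)² + (2.752·76.91)²) = √(29008.76614 + 44798.39780) = 271.675 km
R9: √((-1.178·111.32)² + (2.410·76.91)²) = √(17196.37773 + 34355.77168) = 227.051 km
R10: √((0.136·111.32)² + (2.413·76.91)²) = √(229.20507 + 34441.35796) = 186.200 km
R11: √((0.618·111.32)² + (-1.323·76.91)²) = √(4732.85659 + 10353.45526) = 122.826 km
R12: √((1.877·111.32)² + (0.622·76.91)²) = √(43659.11626 + 2288.47616) = 214.354 km
R13: √((1.278·111.32)² + (0.865·76.91)²) = √(20239.88791 + 4425.86169) = 157.053 km
R14: √((-1.104·111.32)² + (1.763·76.91)²) = √(15103.74143 + 18385.27995) = 183.000 km
R15: √((1.947·111.32)² + (-1.929·76.91)²) = √(46976.24494 + 22010.50860) = 262.653 km
Sorted: R5 (104.645 km) < R6 (108.016 km) < R11 (122.826 km) < R13 (157.053 km) < …

R5, R6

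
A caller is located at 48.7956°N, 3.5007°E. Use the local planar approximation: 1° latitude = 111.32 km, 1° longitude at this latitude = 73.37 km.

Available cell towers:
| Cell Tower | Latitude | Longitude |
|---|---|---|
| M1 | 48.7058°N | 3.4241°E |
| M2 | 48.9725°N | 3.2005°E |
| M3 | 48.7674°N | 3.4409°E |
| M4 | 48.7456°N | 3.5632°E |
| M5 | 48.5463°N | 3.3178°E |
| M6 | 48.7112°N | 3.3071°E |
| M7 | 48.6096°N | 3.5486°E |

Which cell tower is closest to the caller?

Distances from 48.7956°N, 3.5007°E:
M1: 11.4681 km
M2: 29.5453 km
M3: 5.3949 km
M4: 7.2117 km
M5: 30.8262 km
M6: 17.0305 km
M7: 21.0017 km
Minimum: M3 at 5.3949 km.

M3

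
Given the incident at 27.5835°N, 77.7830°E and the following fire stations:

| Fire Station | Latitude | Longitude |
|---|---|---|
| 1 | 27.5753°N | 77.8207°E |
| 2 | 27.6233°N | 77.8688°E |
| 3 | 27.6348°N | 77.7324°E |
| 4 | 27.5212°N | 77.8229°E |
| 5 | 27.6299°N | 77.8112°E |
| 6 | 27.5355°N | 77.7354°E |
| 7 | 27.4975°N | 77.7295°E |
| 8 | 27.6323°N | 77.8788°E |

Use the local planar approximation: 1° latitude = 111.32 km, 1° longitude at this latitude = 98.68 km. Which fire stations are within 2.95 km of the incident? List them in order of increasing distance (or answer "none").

Distances from 27.5835°N, 77.7830°E:
1: 3.8306 km
2: 9.5559 km
3: 7.5858 km
4: 7.9750 km
5: 5.8672 km
6: 7.1144 km
7: 10.9327 km
8: 10.9032 km
Threshold 2.95 km: none within range.

none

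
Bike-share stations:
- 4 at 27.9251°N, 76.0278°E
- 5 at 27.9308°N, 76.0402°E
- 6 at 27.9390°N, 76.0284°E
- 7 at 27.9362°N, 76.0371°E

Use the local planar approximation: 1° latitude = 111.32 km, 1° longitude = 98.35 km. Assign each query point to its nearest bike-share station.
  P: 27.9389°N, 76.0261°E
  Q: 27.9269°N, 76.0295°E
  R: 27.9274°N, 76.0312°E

P→6; Q→4; R→4

P at 27.9389°N, 76.0261°E:
  4: √((-0.0138·111.32)² + (0.0017·98.35)²) = √(2.359960 + 0.027954) = 1.5453 km
  5: √((-0.0081·111.32)² + (0.0141·98.35)²) = √(0.813048 + 1.923034) = 1.6541 km
  6: √((0.0001·111.32)² + (0.0023·98.35)²) = √(0.000124 + 0.051169) = 0.2265 km
  7: √((-0.0027·111.32)² + (0.0110·98.35)²) = √(0.090339 + 1.170399) = 1.1228 km
  → nearest: 6 (0.2265 km)
Q at 27.9269°N, 76.0295°E:
  4: √((-0.0018·111.32)² + (-0.0017·98.35)²) = √(0.040151 + 0.027954) = 0.2610 km
  5: √((0.0039·111.32)² + (0.0107·98.35)²) = √(0.188484 + 1.107430) = 1.1384 km
  6: √((0.0121·111.32)² + (-0.0011·98.35)²) = √(1.814334 + 0.011704) = 1.3513 km
  7: √((0.0093·111.32)² + (0.0076·98.35)²) = √(1.071796 + 0.558696) = 1.2769 km
  → nearest: 4 (0.2610 km)
R at 27.9274°N, 76.0312°E:
  4: √((-0.0023·111.32)² + (-0.0034·98.35)²) = √(0.065554 + 0.111817) = 0.4212 km
  5: √((0.0034·111.32)² + (0.0090·98.35)²) = √(0.143253 + 0.783491) = 0.9627 km
  6: √((0.0116·111.32)² + (-0.0028·98.35)²) = √(1.667487 + 0.075834) = 1.3203 km
  7: √((0.0088·111.32)² + (0.0059·98.35)²) = √(0.959648 + 0.336707) = 1.1386 km
  → nearest: 4 (0.4212 km)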